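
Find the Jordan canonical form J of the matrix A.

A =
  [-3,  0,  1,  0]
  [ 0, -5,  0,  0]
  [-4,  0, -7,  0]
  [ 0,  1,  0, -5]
J_2(-5) ⊕ J_2(-5)

The characteristic polynomial is
  det(x·I − A) = x^4 + 20*x^3 + 150*x^2 + 500*x + 625 = (x + 5)^4

Eigenvalues and multiplicities (the geometric multiplicity of λ is n − rank(A − λI), which equals the number of Jordan blocks for λ):
  λ = -5: algebraic multiplicity = 4, geometric multiplicity = 2

Determining the block sizes for each eigenvalue:
  λ = -5: with am = 4 and gm = 2, the partition is not yet determined (e.g. several partitions of 4 into 2 parts exist). Let N = A − (-5)·I. Computing rank(N^1) = 2, rank(N^2) = 0; the number of blocks of size ≥ j is rank(N^{j−1}) − rank(N^j), giving [2, 2]. So we have 2 block(s) of size 2 → block sizes [2, 2]

Assembling the blocks gives a Jordan form
J =
  [-5,  1,  0,  0]
  [ 0, -5,  0,  0]
  [ 0,  0, -5,  1]
  [ 0,  0,  0, -5]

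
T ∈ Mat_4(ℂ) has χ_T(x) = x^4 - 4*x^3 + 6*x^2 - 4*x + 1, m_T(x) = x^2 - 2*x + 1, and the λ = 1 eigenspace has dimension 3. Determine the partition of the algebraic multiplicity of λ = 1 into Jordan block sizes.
Block sizes for λ = 1: [2, 1, 1]

Step 1 — from the characteristic polynomial, algebraic multiplicity of λ = 1 is 4. From dim ker(T − (1)·I) = 3, there are exactly 3 Jordan blocks for λ = 1.
Step 2 — from the minimal polynomial, the factor (x − 1)^2 tells us the largest block for λ = 1 has size 2.
Step 3 — with total size 4, 3 blocks, and largest block 2, the block sizes (in nonincreasing order) are [2, 1, 1].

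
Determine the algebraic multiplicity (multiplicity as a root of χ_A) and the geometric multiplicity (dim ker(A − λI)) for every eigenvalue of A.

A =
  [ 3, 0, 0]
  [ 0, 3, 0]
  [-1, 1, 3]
λ = 3: alg = 3, geom = 2

Step 1 — factor the characteristic polynomial to read off the algebraic multiplicities:
  χ_A(x) = (x - 3)^3

Step 2 — compute geometric multiplicities via the rank-nullity identity g(λ) = n − rank(A − λI):
  rank(A − (3)·I) = 1, so dim ker(A − (3)·I) = n − 1 = 2

Summary:
  λ = 3: algebraic multiplicity = 3, geometric multiplicity = 2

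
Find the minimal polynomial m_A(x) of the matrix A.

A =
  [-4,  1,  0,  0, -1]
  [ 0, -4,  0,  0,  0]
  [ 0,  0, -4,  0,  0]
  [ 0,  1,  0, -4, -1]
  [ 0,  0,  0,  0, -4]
x^2 + 8*x + 16

The characteristic polynomial is χ_A(x) = (x + 4)^5, so the eigenvalues are known. The minimal polynomial is
  m_A(x) = Π_λ (x − λ)^{k_λ}
where k_λ is the size of the *largest* Jordan block for λ (equivalently, the smallest k with (A − λI)^k v = 0 for every generalised eigenvector v of λ).

  λ = -4: largest Jordan block has size 2, contributing (x + 4)^2

So m_A(x) = (x + 4)^2 = x^2 + 8*x + 16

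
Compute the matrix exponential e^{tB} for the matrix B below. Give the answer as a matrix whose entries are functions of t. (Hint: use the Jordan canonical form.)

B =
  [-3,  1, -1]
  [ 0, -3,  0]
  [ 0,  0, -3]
e^{tB} =
  [exp(-3*t), t*exp(-3*t), -t*exp(-3*t)]
  [0, exp(-3*t), 0]
  [0, 0, exp(-3*t)]

Strategy: write B = P · J · P⁻¹ where J is a Jordan canonical form, so e^{tB} = P · e^{tJ} · P⁻¹, and e^{tJ} can be computed block-by-block.

B has Jordan form
J =
  [-3,  1,  0]
  [ 0, -3,  0]
  [ 0,  0, -3]
(up to reordering of blocks).

Per-block formulas:
  For a 2×2 Jordan block J_2(-3): exp(t · J_2(-3)) = e^(-3t)·(I + t·N), where N is the 2×2 nilpotent shift.
  For a 1×1 block at λ = -3: exp(t · [-3]) = [e^(-3t)].

After assembling e^{tJ} and conjugating by P, we get:

e^{tB} =
  [exp(-3*t), t*exp(-3*t), -t*exp(-3*t)]
  [0, exp(-3*t), 0]
  [0, 0, exp(-3*t)]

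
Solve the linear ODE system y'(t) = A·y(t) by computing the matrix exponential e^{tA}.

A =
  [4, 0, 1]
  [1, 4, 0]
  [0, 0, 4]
e^{tA} =
  [exp(4*t), 0, t*exp(4*t)]
  [t*exp(4*t), exp(4*t), t^2*exp(4*t)/2]
  [0, 0, exp(4*t)]

Strategy: write A = P · J · P⁻¹ where J is a Jordan canonical form, so e^{tA} = P · e^{tJ} · P⁻¹, and e^{tJ} can be computed block-by-block.

A has Jordan form
J =
  [4, 1, 0]
  [0, 4, 1]
  [0, 0, 4]
(up to reordering of blocks).

Per-block formulas:
  For a 3×3 Jordan block J_3(4): exp(t · J_3(4)) = e^(4t)·(I + t·N + (t^2/2)·N^2), where N is the 3×3 nilpotent shift.

After assembling e^{tJ} and conjugating by P, we get:

e^{tA} =
  [exp(4*t), 0, t*exp(4*t)]
  [t*exp(4*t), exp(4*t), t^2*exp(4*t)/2]
  [0, 0, exp(4*t)]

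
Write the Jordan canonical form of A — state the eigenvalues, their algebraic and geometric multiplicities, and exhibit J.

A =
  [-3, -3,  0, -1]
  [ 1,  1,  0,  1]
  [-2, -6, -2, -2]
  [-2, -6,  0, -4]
J_2(-2) ⊕ J_1(-2) ⊕ J_1(-2)

The characteristic polynomial is
  det(x·I − A) = x^4 + 8*x^3 + 24*x^2 + 32*x + 16 = (x + 2)^4

Eigenvalues and multiplicities (the geometric multiplicity of λ is n − rank(A − λI), which equals the number of Jordan blocks for λ):
  λ = -2: algebraic multiplicity = 4, geometric multiplicity = 3

Determining the block sizes for each eigenvalue:
  λ = -2: 3 blocks summing to 4 forces exactly one block of size 2 and the rest size 1 → block sizes [2, 1, 1]

Assembling the blocks gives a Jordan form
J =
  [-2,  1,  0,  0]
  [ 0, -2,  0,  0]
  [ 0,  0, -2,  0]
  [ 0,  0,  0, -2]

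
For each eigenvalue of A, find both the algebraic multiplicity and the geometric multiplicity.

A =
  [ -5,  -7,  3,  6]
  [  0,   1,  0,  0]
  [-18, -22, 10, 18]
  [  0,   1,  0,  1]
λ = 1: alg = 3, geom = 2; λ = 4: alg = 1, geom = 1

Step 1 — factor the characteristic polynomial to read off the algebraic multiplicities:
  χ_A(x) = (x - 4)*(x - 1)^3

Step 2 — compute geometric multiplicities via the rank-nullity identity g(λ) = n − rank(A − λI):
  rank(A − (1)·I) = 2, so dim ker(A − (1)·I) = n − 2 = 2
  rank(A − (4)·I) = 3, so dim ker(A − (4)·I) = n − 3 = 1

Summary:
  λ = 1: algebraic multiplicity = 3, geometric multiplicity = 2
  λ = 4: algebraic multiplicity = 1, geometric multiplicity = 1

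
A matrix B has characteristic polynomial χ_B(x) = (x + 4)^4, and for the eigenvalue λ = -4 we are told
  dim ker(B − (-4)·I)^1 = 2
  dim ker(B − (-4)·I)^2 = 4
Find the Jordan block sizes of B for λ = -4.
Block sizes for λ = -4: [2, 2]

From the dimensions of kernels of powers, the number of Jordan blocks of size at least j is d_j − d_{j−1} where d_j = dim ker(N^j) (with d_0 = 0). Computing the differences gives [2, 2].
The number of blocks of size exactly k is (#blocks of size ≥ k) − (#blocks of size ≥ k + 1), so the partition is: 2 block(s) of size 2.
In nonincreasing order the block sizes are [2, 2].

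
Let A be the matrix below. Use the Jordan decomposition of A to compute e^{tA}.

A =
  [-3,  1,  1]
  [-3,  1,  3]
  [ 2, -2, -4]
e^{tA} =
  [-t*exp(-2*t) + exp(-2*t), t*exp(-2*t), t*exp(-2*t)]
  [-3*t*exp(-2*t), 3*t*exp(-2*t) + exp(-2*t), 3*t*exp(-2*t)]
  [2*t*exp(-2*t), -2*t*exp(-2*t), -2*t*exp(-2*t) + exp(-2*t)]

Strategy: write A = P · J · P⁻¹ where J is a Jordan canonical form, so e^{tA} = P · e^{tJ} · P⁻¹, and e^{tJ} can be computed block-by-block.

A has Jordan form
J =
  [-2,  1,  0]
  [ 0, -2,  0]
  [ 0,  0, -2]
(up to reordering of blocks).

Per-block formulas:
  For a 1×1 block at λ = -2: exp(t · [-2]) = [e^(-2t)].
  For a 2×2 Jordan block J_2(-2): exp(t · J_2(-2)) = e^(-2t)·(I + t·N), where N is the 2×2 nilpotent shift.

After assembling e^{tJ} and conjugating by P, we get:

e^{tA} =
  [-t*exp(-2*t) + exp(-2*t), t*exp(-2*t), t*exp(-2*t)]
  [-3*t*exp(-2*t), 3*t*exp(-2*t) + exp(-2*t), 3*t*exp(-2*t)]
  [2*t*exp(-2*t), -2*t*exp(-2*t), -2*t*exp(-2*t) + exp(-2*t)]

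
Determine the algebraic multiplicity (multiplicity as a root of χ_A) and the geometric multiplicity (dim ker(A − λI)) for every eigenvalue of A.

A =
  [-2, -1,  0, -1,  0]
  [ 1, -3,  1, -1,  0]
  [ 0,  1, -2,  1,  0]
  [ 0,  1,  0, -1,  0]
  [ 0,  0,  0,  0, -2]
λ = -2: alg = 5, geom = 3

Step 1 — factor the characteristic polynomial to read off the algebraic multiplicities:
  χ_A(x) = (x + 2)^5

Step 2 — compute geometric multiplicities via the rank-nullity identity g(λ) = n − rank(A − λI):
  rank(A − (-2)·I) = 2, so dim ker(A − (-2)·I) = n − 2 = 3

Summary:
  λ = -2: algebraic multiplicity = 5, geometric multiplicity = 3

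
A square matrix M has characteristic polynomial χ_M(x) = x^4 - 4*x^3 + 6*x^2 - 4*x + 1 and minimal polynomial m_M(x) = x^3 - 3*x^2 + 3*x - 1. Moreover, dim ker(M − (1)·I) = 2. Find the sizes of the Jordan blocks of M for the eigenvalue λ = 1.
Block sizes for λ = 1: [3, 1]

Step 1 — from the characteristic polynomial, algebraic multiplicity of λ = 1 is 4. From dim ker(M − (1)·I) = 2, there are exactly 2 Jordan blocks for λ = 1.
Step 2 — from the minimal polynomial, the factor (x − 1)^3 tells us the largest block for λ = 1 has size 3.
Step 3 — with total size 4, 2 blocks, and largest block 3, the block sizes (in nonincreasing order) are [3, 1].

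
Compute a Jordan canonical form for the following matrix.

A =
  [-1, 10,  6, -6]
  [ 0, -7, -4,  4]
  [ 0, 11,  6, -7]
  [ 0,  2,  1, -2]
J_3(-1) ⊕ J_1(-1)

The characteristic polynomial is
  det(x·I − A) = x^4 + 4*x^3 + 6*x^2 + 4*x + 1 = (x + 1)^4

Eigenvalues and multiplicities (the geometric multiplicity of λ is n − rank(A − λI), which equals the number of Jordan blocks for λ):
  λ = -1: algebraic multiplicity = 4, geometric multiplicity = 2

Determining the block sizes for each eigenvalue:
  λ = -1: with am = 4 and gm = 2, the partition is not yet determined (e.g. several partitions of 4 into 2 parts exist). Let N = A − (-1)·I. Computing rank(N^1) = 2, rank(N^2) = 1, rank(N^3) = 0; the number of blocks of size ≥ j is rank(N^{j−1}) − rank(N^j), giving [2, 1, 1]. So we have 1 block(s) of size 3, 1 block(s) of size 1 → block sizes [3, 1]

Assembling the blocks gives a Jordan form
J =
  [-1,  1,  0,  0]
  [ 0, -1,  1,  0]
  [ 0,  0, -1,  0]
  [ 0,  0,  0, -1]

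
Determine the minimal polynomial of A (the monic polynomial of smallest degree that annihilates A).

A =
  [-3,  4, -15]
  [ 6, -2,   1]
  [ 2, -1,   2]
x^3 + 3*x^2 + 3*x + 1

The characteristic polynomial is χ_A(x) = (x + 1)^3, so the eigenvalues are known. The minimal polynomial is
  m_A(x) = Π_λ (x − λ)^{k_λ}
where k_λ is the size of the *largest* Jordan block for λ (equivalently, the smallest k with (A − λI)^k v = 0 for every generalised eigenvector v of λ).

  λ = -1: largest Jordan block has size 3, contributing (x + 1)^3

So m_A(x) = (x + 1)^3 = x^3 + 3*x^2 + 3*x + 1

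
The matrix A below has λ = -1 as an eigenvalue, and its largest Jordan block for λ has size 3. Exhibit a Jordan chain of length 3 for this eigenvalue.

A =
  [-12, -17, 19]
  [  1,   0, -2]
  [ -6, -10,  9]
A Jordan chain for λ = -1 of length 3:
v_1 = (-10, 2, -4)ᵀ
v_2 = (-11, 1, -6)ᵀ
v_3 = (1, 0, 0)ᵀ

Let N = A − (-1)·I. We want v_3 with N^3 v_3 = 0 but N^2 v_3 ≠ 0; then v_{j-1} := N · v_j for j = 3, …, 2.

Pick v_3 = (1, 0, 0)ᵀ.
Then v_2 = N · v_3 = (-11, 1, -6)ᵀ.
Then v_1 = N · v_2 = (-10, 2, -4)ᵀ.

Sanity check: (A − (-1)·I) v_1 = (0, 0, 0)ᵀ = 0. ✓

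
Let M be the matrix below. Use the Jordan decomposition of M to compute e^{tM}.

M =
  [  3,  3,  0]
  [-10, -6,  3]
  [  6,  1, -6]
e^{tM} =
  [3*t^2*exp(-3*t) + 6*t*exp(-3*t) + exp(-3*t), 9*t^2*exp(-3*t)/2 + 3*t*exp(-3*t), 9*t^2*exp(-3*t)/2]
  [-6*t^2*exp(-3*t) - 10*t*exp(-3*t), -9*t^2*exp(-3*t) - 3*t*exp(-3*t) + exp(-3*t), -9*t^2*exp(-3*t) + 3*t*exp(-3*t)]
  [4*t^2*exp(-3*t) + 6*t*exp(-3*t), 6*t^2*exp(-3*t) + t*exp(-3*t), 6*t^2*exp(-3*t) - 3*t*exp(-3*t) + exp(-3*t)]

Strategy: write M = P · J · P⁻¹ where J is a Jordan canonical form, so e^{tM} = P · e^{tJ} · P⁻¹, and e^{tJ} can be computed block-by-block.

M has Jordan form
J =
  [-3,  1,  0]
  [ 0, -3,  1]
  [ 0,  0, -3]
(up to reordering of blocks).

Per-block formulas:
  For a 3×3 Jordan block J_3(-3): exp(t · J_3(-3)) = e^(-3t)·(I + t·N + (t^2/2)·N^2), where N is the 3×3 nilpotent shift.

After assembling e^{tJ} and conjugating by P, we get:

e^{tM} =
  [3*t^2*exp(-3*t) + 6*t*exp(-3*t) + exp(-3*t), 9*t^2*exp(-3*t)/2 + 3*t*exp(-3*t), 9*t^2*exp(-3*t)/2]
  [-6*t^2*exp(-3*t) - 10*t*exp(-3*t), -9*t^2*exp(-3*t) - 3*t*exp(-3*t) + exp(-3*t), -9*t^2*exp(-3*t) + 3*t*exp(-3*t)]
  [4*t^2*exp(-3*t) + 6*t*exp(-3*t), 6*t^2*exp(-3*t) + t*exp(-3*t), 6*t^2*exp(-3*t) - 3*t*exp(-3*t) + exp(-3*t)]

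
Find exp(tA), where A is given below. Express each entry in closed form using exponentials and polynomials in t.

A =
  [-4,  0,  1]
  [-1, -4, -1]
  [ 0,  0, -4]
e^{tA} =
  [exp(-4*t), 0, t*exp(-4*t)]
  [-t*exp(-4*t), exp(-4*t), -t^2*exp(-4*t)/2 - t*exp(-4*t)]
  [0, 0, exp(-4*t)]

Strategy: write A = P · J · P⁻¹ where J is a Jordan canonical form, so e^{tA} = P · e^{tJ} · P⁻¹, and e^{tJ} can be computed block-by-block.

A has Jordan form
J =
  [-4,  1,  0]
  [ 0, -4,  1]
  [ 0,  0, -4]
(up to reordering of blocks).

Per-block formulas:
  For a 3×3 Jordan block J_3(-4): exp(t · J_3(-4)) = e^(-4t)·(I + t·N + (t^2/2)·N^2), where N is the 3×3 nilpotent shift.

After assembling e^{tJ} and conjugating by P, we get:

e^{tA} =
  [exp(-4*t), 0, t*exp(-4*t)]
  [-t*exp(-4*t), exp(-4*t), -t^2*exp(-4*t)/2 - t*exp(-4*t)]
  [0, 0, exp(-4*t)]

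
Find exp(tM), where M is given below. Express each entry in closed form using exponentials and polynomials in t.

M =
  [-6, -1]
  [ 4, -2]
e^{tM} =
  [-2*t*exp(-4*t) + exp(-4*t), -t*exp(-4*t)]
  [4*t*exp(-4*t), 2*t*exp(-4*t) + exp(-4*t)]

Strategy: write M = P · J · P⁻¹ where J is a Jordan canonical form, so e^{tM} = P · e^{tJ} · P⁻¹, and e^{tJ} can be computed block-by-block.

M has Jordan form
J =
  [-4,  1]
  [ 0, -4]
(up to reordering of blocks).

Per-block formulas:
  For a 2×2 Jordan block J_2(-4): exp(t · J_2(-4)) = e^(-4t)·(I + t·N), where N is the 2×2 nilpotent shift.

After assembling e^{tJ} and conjugating by P, we get:

e^{tM} =
  [-2*t*exp(-4*t) + exp(-4*t), -t*exp(-4*t)]
  [4*t*exp(-4*t), 2*t*exp(-4*t) + exp(-4*t)]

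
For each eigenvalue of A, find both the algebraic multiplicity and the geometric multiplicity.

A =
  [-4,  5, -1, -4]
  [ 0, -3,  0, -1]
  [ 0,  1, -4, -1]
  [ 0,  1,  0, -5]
λ = -4: alg = 4, geom = 2

Step 1 — factor the characteristic polynomial to read off the algebraic multiplicities:
  χ_A(x) = (x + 4)^4

Step 2 — compute geometric multiplicities via the rank-nullity identity g(λ) = n − rank(A − λI):
  rank(A − (-4)·I) = 2, so dim ker(A − (-4)·I) = n − 2 = 2

Summary:
  λ = -4: algebraic multiplicity = 4, geometric multiplicity = 2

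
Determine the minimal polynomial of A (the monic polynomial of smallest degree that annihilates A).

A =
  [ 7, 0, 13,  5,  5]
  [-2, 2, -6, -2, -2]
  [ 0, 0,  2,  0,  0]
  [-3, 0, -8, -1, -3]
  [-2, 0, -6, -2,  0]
x^3 - 6*x^2 + 12*x - 8

The characteristic polynomial is χ_A(x) = (x - 2)^5, so the eigenvalues are known. The minimal polynomial is
  m_A(x) = Π_λ (x − λ)^{k_λ}
where k_λ is the size of the *largest* Jordan block for λ (equivalently, the smallest k with (A − λI)^k v = 0 for every generalised eigenvector v of λ).

  λ = 2: largest Jordan block has size 3, contributing (x − 2)^3

So m_A(x) = (x - 2)^3 = x^3 - 6*x^2 + 12*x - 8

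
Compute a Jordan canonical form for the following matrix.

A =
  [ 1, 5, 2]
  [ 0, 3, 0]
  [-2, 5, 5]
J_2(3) ⊕ J_1(3)

The characteristic polynomial is
  det(x·I − A) = x^3 - 9*x^2 + 27*x - 27 = (x - 3)^3

Eigenvalues and multiplicities (the geometric multiplicity of λ is n − rank(A − λI), which equals the number of Jordan blocks for λ):
  λ = 3: algebraic multiplicity = 3, geometric multiplicity = 2

Determining the block sizes for each eigenvalue:
  λ = 3: 2 blocks summing to 3 forces exactly one block of size 2 and the rest size 1 → block sizes [2, 1]

Assembling the blocks gives a Jordan form
J =
  [3, 1, 0]
  [0, 3, 0]
  [0, 0, 3]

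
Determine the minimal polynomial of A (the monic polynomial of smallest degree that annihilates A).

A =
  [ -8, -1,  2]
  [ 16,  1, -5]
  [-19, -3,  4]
x^3 + 3*x^2 + 3*x + 1

The characteristic polynomial is χ_A(x) = (x + 1)^3, so the eigenvalues are known. The minimal polynomial is
  m_A(x) = Π_λ (x − λ)^{k_λ}
where k_λ is the size of the *largest* Jordan block for λ (equivalently, the smallest k with (A − λI)^k v = 0 for every generalised eigenvector v of λ).

  λ = -1: largest Jordan block has size 3, contributing (x + 1)^3

So m_A(x) = (x + 1)^3 = x^3 + 3*x^2 + 3*x + 1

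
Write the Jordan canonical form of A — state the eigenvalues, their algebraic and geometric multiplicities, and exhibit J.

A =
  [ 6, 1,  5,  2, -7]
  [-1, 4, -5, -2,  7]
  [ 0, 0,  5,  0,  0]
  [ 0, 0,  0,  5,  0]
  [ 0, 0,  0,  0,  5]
J_2(5) ⊕ J_1(5) ⊕ J_1(5) ⊕ J_1(5)

The characteristic polynomial is
  det(x·I − A) = x^5 - 25*x^4 + 250*x^3 - 1250*x^2 + 3125*x - 3125 = (x - 5)^5

Eigenvalues and multiplicities (the geometric multiplicity of λ is n − rank(A − λI), which equals the number of Jordan blocks for λ):
  λ = 5: algebraic multiplicity = 5, geometric multiplicity = 4

Determining the block sizes for each eigenvalue:
  λ = 5: 4 blocks summing to 5 forces exactly one block of size 2 and the rest size 1 → block sizes [2, 1, 1, 1]

Assembling the blocks gives a Jordan form
J =
  [5, 1, 0, 0, 0]
  [0, 5, 0, 0, 0]
  [0, 0, 5, 0, 0]
  [0, 0, 0, 5, 0]
  [0, 0, 0, 0, 5]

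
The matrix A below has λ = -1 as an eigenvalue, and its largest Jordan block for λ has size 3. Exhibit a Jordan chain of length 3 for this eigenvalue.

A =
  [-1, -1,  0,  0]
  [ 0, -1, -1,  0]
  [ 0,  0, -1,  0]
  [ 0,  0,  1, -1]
A Jordan chain for λ = -1 of length 3:
v_1 = (1, 0, 0, 0)ᵀ
v_2 = (0, -1, 0, 1)ᵀ
v_3 = (0, 0, 1, 0)ᵀ

Let N = A − (-1)·I. We want v_3 with N^3 v_3 = 0 but N^2 v_3 ≠ 0; then v_{j-1} := N · v_j for j = 3, …, 2.

Pick v_3 = (0, 0, 1, 0)ᵀ.
Then v_2 = N · v_3 = (0, -1, 0, 1)ᵀ.
Then v_1 = N · v_2 = (1, 0, 0, 0)ᵀ.

Sanity check: (A − (-1)·I) v_1 = (0, 0, 0, 0)ᵀ = 0. ✓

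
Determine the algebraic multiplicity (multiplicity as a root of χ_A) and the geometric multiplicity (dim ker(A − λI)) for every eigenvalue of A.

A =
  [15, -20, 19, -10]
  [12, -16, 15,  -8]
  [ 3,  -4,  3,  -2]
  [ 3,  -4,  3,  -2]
λ = 0: alg = 4, geom = 2

Step 1 — factor the characteristic polynomial to read off the algebraic multiplicities:
  χ_A(x) = x^4

Step 2 — compute geometric multiplicities via the rank-nullity identity g(λ) = n − rank(A − λI):
  rank(A − (0)·I) = 2, so dim ker(A − (0)·I) = n − 2 = 2

Summary:
  λ = 0: algebraic multiplicity = 4, geometric multiplicity = 2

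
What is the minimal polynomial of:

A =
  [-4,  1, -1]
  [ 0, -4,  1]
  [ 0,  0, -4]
x^3 + 12*x^2 + 48*x + 64

The characteristic polynomial is χ_A(x) = (x + 4)^3, so the eigenvalues are known. The minimal polynomial is
  m_A(x) = Π_λ (x − λ)^{k_λ}
where k_λ is the size of the *largest* Jordan block for λ (equivalently, the smallest k with (A − λI)^k v = 0 for every generalised eigenvector v of λ).

  λ = -4: largest Jordan block has size 3, contributing (x + 4)^3

So m_A(x) = (x + 4)^3 = x^3 + 12*x^2 + 48*x + 64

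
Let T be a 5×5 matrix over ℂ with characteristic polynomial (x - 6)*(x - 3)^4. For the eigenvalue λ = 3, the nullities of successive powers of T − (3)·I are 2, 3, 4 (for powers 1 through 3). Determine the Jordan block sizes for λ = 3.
Block sizes for λ = 3: [3, 1]

From the dimensions of kernels of powers, the number of Jordan blocks of size at least j is d_j − d_{j−1} where d_j = dim ker(N^j) (with d_0 = 0). Computing the differences gives [2, 1, 1].
The number of blocks of size exactly k is (#blocks of size ≥ k) − (#blocks of size ≥ k + 1), so the partition is: 1 block(s) of size 1, 1 block(s) of size 3.
In nonincreasing order the block sizes are [3, 1].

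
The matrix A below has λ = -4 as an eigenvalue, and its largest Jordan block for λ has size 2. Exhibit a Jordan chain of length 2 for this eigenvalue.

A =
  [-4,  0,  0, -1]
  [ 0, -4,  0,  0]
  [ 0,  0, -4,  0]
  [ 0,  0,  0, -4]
A Jordan chain for λ = -4 of length 2:
v_1 = (-1, 0, 0, 0)ᵀ
v_2 = (0, 0, 0, 1)ᵀ

Let N = A − (-4)·I. We want v_2 with N^2 v_2 = 0 but N^1 v_2 ≠ 0; then v_{j-1} := N · v_j for j = 2, …, 2.

Pick v_2 = (0, 0, 0, 1)ᵀ.
Then v_1 = N · v_2 = (-1, 0, 0, 0)ᵀ.

Sanity check: (A − (-4)·I) v_1 = (0, 0, 0, 0)ᵀ = 0. ✓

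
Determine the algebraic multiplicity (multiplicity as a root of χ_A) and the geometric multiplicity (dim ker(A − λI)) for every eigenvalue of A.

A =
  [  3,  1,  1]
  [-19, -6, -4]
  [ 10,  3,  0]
λ = -1: alg = 3, geom = 1

Step 1 — factor the characteristic polynomial to read off the algebraic multiplicities:
  χ_A(x) = (x + 1)^3

Step 2 — compute geometric multiplicities via the rank-nullity identity g(λ) = n − rank(A − λI):
  rank(A − (-1)·I) = 2, so dim ker(A − (-1)·I) = n − 2 = 1

Summary:
  λ = -1: algebraic multiplicity = 3, geometric multiplicity = 1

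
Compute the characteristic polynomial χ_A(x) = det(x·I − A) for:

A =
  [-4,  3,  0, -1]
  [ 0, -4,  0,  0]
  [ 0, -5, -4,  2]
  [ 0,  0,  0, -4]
x^4 + 16*x^3 + 96*x^2 + 256*x + 256

Expanding det(x·I − A) (e.g. by cofactor expansion or by noting that A is similar to its Jordan form J, which has the same characteristic polynomial as A) gives
  χ_A(x) = x^4 + 16*x^3 + 96*x^2 + 256*x + 256
which factors as (x + 4)^4. The eigenvalues (with algebraic multiplicities) are λ = -4 with multiplicity 4.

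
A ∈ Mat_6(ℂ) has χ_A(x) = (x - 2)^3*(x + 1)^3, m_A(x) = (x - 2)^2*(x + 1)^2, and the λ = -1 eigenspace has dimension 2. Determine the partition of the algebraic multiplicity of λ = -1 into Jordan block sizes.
Block sizes for λ = -1: [2, 1]

Step 1 — from the characteristic polynomial, algebraic multiplicity of λ = -1 is 3. From dim ker(A − (-1)·I) = 2, there are exactly 2 Jordan blocks for λ = -1.
Step 2 — from the minimal polynomial, the factor (x + 1)^2 tells us the largest block for λ = -1 has size 2.
Step 3 — with total size 3, 2 blocks, and largest block 2, the block sizes (in nonincreasing order) are [2, 1].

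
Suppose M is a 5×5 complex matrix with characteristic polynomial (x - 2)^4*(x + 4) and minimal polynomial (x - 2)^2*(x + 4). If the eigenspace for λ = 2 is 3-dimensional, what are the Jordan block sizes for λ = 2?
Block sizes for λ = 2: [2, 1, 1]

Step 1 — from the characteristic polynomial, algebraic multiplicity of λ = 2 is 4. From dim ker(M − (2)·I) = 3, there are exactly 3 Jordan blocks for λ = 2.
Step 2 — from the minimal polynomial, the factor (x − 2)^2 tells us the largest block for λ = 2 has size 2.
Step 3 — with total size 4, 3 blocks, and largest block 2, the block sizes (in nonincreasing order) are [2, 1, 1].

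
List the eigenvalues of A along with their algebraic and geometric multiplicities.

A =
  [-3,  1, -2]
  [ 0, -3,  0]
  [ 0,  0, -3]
λ = -3: alg = 3, geom = 2

Step 1 — factor the characteristic polynomial to read off the algebraic multiplicities:
  χ_A(x) = (x + 3)^3

Step 2 — compute geometric multiplicities via the rank-nullity identity g(λ) = n − rank(A − λI):
  rank(A − (-3)·I) = 1, so dim ker(A − (-3)·I) = n − 1 = 2

Summary:
  λ = -3: algebraic multiplicity = 3, geometric multiplicity = 2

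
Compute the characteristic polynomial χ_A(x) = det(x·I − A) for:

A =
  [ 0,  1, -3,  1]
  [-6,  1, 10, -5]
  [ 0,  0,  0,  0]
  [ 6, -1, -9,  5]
x^4 - 6*x^3

Expanding det(x·I − A) (e.g. by cofactor expansion or by noting that A is similar to its Jordan form J, which has the same characteristic polynomial as A) gives
  χ_A(x) = x^4 - 6*x^3
which factors as x^3*(x - 6). The eigenvalues (with algebraic multiplicities) are λ = 0 with multiplicity 3, λ = 6 with multiplicity 1.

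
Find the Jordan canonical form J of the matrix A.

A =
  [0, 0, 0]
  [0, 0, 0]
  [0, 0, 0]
J_1(0) ⊕ J_1(0) ⊕ J_1(0)

The characteristic polynomial is
  det(x·I − A) = x^3

Eigenvalues and multiplicities (the geometric multiplicity of λ is n − rank(A − λI), which equals the number of Jordan blocks for λ):
  λ = 0: algebraic multiplicity = 3, geometric multiplicity = 3

Determining the block sizes for each eigenvalue:
  λ = 0: gm = am = 3, so every block has size 1 → block sizes [1, 1, 1]

Assembling the blocks gives a Jordan form
J =
  [0, 0, 0]
  [0, 0, 0]
  [0, 0, 0]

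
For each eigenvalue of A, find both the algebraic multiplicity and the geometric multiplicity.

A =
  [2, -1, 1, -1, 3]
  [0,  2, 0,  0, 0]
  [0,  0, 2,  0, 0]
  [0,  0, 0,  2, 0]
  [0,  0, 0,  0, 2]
λ = 2: alg = 5, geom = 4

Step 1 — factor the characteristic polynomial to read off the algebraic multiplicities:
  χ_A(x) = (x - 2)^5

Step 2 — compute geometric multiplicities via the rank-nullity identity g(λ) = n − rank(A − λI):
  rank(A − (2)·I) = 1, so dim ker(A − (2)·I) = n − 1 = 4

Summary:
  λ = 2: algebraic multiplicity = 5, geometric multiplicity = 4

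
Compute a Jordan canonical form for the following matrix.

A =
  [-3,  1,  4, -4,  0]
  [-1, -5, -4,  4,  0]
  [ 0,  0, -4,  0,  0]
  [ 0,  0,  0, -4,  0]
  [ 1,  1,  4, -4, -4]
J_2(-4) ⊕ J_1(-4) ⊕ J_1(-4) ⊕ J_1(-4)

The characteristic polynomial is
  det(x·I − A) = x^5 + 20*x^4 + 160*x^3 + 640*x^2 + 1280*x + 1024 = (x + 4)^5

Eigenvalues and multiplicities (the geometric multiplicity of λ is n − rank(A − λI), which equals the number of Jordan blocks for λ):
  λ = -4: algebraic multiplicity = 5, geometric multiplicity = 4

Determining the block sizes for each eigenvalue:
  λ = -4: 4 blocks summing to 5 forces exactly one block of size 2 and the rest size 1 → block sizes [2, 1, 1, 1]

Assembling the blocks gives a Jordan form
J =
  [-4,  1,  0,  0,  0]
  [ 0, -4,  0,  0,  0]
  [ 0,  0, -4,  0,  0]
  [ 0,  0,  0, -4,  0]
  [ 0,  0,  0,  0, -4]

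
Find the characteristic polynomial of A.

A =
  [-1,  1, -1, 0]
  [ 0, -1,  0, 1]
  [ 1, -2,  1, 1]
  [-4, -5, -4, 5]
x^4 - 4*x^3 + 4*x^2

Expanding det(x·I − A) (e.g. by cofactor expansion or by noting that A is similar to its Jordan form J, which has the same characteristic polynomial as A) gives
  χ_A(x) = x^4 - 4*x^3 + 4*x^2
which factors as x^2*(x - 2)^2. The eigenvalues (with algebraic multiplicities) are λ = 0 with multiplicity 2, λ = 2 with multiplicity 2.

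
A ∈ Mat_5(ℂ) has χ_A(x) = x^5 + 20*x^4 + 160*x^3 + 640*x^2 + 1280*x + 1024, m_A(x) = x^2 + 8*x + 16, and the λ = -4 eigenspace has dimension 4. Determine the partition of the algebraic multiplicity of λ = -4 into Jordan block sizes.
Block sizes for λ = -4: [2, 1, 1, 1]

Step 1 — from the characteristic polynomial, algebraic multiplicity of λ = -4 is 5. From dim ker(A − (-4)·I) = 4, there are exactly 4 Jordan blocks for λ = -4.
Step 2 — from the minimal polynomial, the factor (x + 4)^2 tells us the largest block for λ = -4 has size 2.
Step 3 — with total size 5, 4 blocks, and largest block 2, the block sizes (in nonincreasing order) are [2, 1, 1, 1].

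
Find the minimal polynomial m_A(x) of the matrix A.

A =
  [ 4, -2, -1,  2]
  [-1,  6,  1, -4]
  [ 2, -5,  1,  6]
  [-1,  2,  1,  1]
x^3 - 9*x^2 + 27*x - 27

The characteristic polynomial is χ_A(x) = (x - 3)^4, so the eigenvalues are known. The minimal polynomial is
  m_A(x) = Π_λ (x − λ)^{k_λ}
where k_λ is the size of the *largest* Jordan block for λ (equivalently, the smallest k with (A − λI)^k v = 0 for every generalised eigenvector v of λ).

  λ = 3: largest Jordan block has size 3, contributing (x − 3)^3

So m_A(x) = (x - 3)^3 = x^3 - 9*x^2 + 27*x - 27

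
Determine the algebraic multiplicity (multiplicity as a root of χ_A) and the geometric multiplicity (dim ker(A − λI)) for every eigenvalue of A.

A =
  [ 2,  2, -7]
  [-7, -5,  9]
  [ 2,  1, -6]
λ = -3: alg = 3, geom = 1

Step 1 — factor the characteristic polynomial to read off the algebraic multiplicities:
  χ_A(x) = (x + 3)^3

Step 2 — compute geometric multiplicities via the rank-nullity identity g(λ) = n − rank(A − λI):
  rank(A − (-3)·I) = 2, so dim ker(A − (-3)·I) = n − 2 = 1

Summary:
  λ = -3: algebraic multiplicity = 3, geometric multiplicity = 1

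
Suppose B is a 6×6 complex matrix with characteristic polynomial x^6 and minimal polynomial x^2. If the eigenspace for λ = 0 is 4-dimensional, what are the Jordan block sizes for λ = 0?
Block sizes for λ = 0: [2, 2, 1, 1]

Step 1 — from the characteristic polynomial, algebraic multiplicity of λ = 0 is 6. From dim ker(B − (0)·I) = 4, there are exactly 4 Jordan blocks for λ = 0.
Step 2 — from the minimal polynomial, the factor (x − 0)^2 tells us the largest block for λ = 0 has size 2.
Step 3 — with total size 6, 4 blocks, and largest block 2, the block sizes (in nonincreasing order) are [2, 2, 1, 1].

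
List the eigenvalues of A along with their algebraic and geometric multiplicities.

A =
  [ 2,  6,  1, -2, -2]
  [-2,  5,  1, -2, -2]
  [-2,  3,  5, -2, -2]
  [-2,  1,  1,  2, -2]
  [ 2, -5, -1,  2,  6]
λ = 4: alg = 5, geom = 3

Step 1 — factor the characteristic polynomial to read off the algebraic multiplicities:
  χ_A(x) = (x - 4)^5

Step 2 — compute geometric multiplicities via the rank-nullity identity g(λ) = n − rank(A − λI):
  rank(A − (4)·I) = 2, so dim ker(A − (4)·I) = n − 2 = 3

Summary:
  λ = 4: algebraic multiplicity = 5, geometric multiplicity = 3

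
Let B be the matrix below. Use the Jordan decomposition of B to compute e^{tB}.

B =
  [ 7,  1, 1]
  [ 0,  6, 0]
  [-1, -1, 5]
e^{tB} =
  [t*exp(6*t) + exp(6*t), t*exp(6*t), t*exp(6*t)]
  [0, exp(6*t), 0]
  [-t*exp(6*t), -t*exp(6*t), -t*exp(6*t) + exp(6*t)]

Strategy: write B = P · J · P⁻¹ where J is a Jordan canonical form, so e^{tB} = P · e^{tJ} · P⁻¹, and e^{tJ} can be computed block-by-block.

B has Jordan form
J =
  [6, 1, 0]
  [0, 6, 0]
  [0, 0, 6]
(up to reordering of blocks).

Per-block formulas:
  For a 1×1 block at λ = 6: exp(t · [6]) = [e^(6t)].
  For a 2×2 Jordan block J_2(6): exp(t · J_2(6)) = e^(6t)·(I + t·N), where N is the 2×2 nilpotent shift.

After assembling e^{tJ} and conjugating by P, we get:

e^{tB} =
  [t*exp(6*t) + exp(6*t), t*exp(6*t), t*exp(6*t)]
  [0, exp(6*t), 0]
  [-t*exp(6*t), -t*exp(6*t), -t*exp(6*t) + exp(6*t)]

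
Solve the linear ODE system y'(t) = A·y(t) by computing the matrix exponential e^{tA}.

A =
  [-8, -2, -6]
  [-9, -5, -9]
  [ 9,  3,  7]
e^{tA} =
  [-6*t*exp(-2*t) + exp(-2*t), -2*t*exp(-2*t), -6*t*exp(-2*t)]
  [-9*t*exp(-2*t), -3*t*exp(-2*t) + exp(-2*t), -9*t*exp(-2*t)]
  [9*t*exp(-2*t), 3*t*exp(-2*t), 9*t*exp(-2*t) + exp(-2*t)]

Strategy: write A = P · J · P⁻¹ where J is a Jordan canonical form, so e^{tA} = P · e^{tJ} · P⁻¹, and e^{tJ} can be computed block-by-block.

A has Jordan form
J =
  [-2,  1,  0]
  [ 0, -2,  0]
  [ 0,  0, -2]
(up to reordering of blocks).

Per-block formulas:
  For a 2×2 Jordan block J_2(-2): exp(t · J_2(-2)) = e^(-2t)·(I + t·N), where N is the 2×2 nilpotent shift.
  For a 1×1 block at λ = -2: exp(t · [-2]) = [e^(-2t)].

After assembling e^{tJ} and conjugating by P, we get:

e^{tA} =
  [-6*t*exp(-2*t) + exp(-2*t), -2*t*exp(-2*t), -6*t*exp(-2*t)]
  [-9*t*exp(-2*t), -3*t*exp(-2*t) + exp(-2*t), -9*t*exp(-2*t)]
  [9*t*exp(-2*t), 3*t*exp(-2*t), 9*t*exp(-2*t) + exp(-2*t)]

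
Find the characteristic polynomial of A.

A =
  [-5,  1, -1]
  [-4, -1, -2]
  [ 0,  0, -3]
x^3 + 9*x^2 + 27*x + 27

Expanding det(x·I − A) (e.g. by cofactor expansion or by noting that A is similar to its Jordan form J, which has the same characteristic polynomial as A) gives
  χ_A(x) = x^3 + 9*x^2 + 27*x + 27
which factors as (x + 3)^3. The eigenvalues (with algebraic multiplicities) are λ = -3 with multiplicity 3.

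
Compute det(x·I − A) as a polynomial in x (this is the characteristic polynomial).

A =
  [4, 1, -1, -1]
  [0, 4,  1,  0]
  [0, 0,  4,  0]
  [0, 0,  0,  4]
x^4 - 16*x^3 + 96*x^2 - 256*x + 256

Expanding det(x·I − A) (e.g. by cofactor expansion or by noting that A is similar to its Jordan form J, which has the same characteristic polynomial as A) gives
  χ_A(x) = x^4 - 16*x^3 + 96*x^2 - 256*x + 256
which factors as (x - 4)^4. The eigenvalues (with algebraic multiplicities) are λ = 4 with multiplicity 4.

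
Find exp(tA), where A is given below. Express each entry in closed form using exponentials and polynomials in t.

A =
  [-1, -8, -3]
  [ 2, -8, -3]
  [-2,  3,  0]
e^{tA} =
  [-3*t^2*exp(-3*t) + 2*t*exp(-3*t) + exp(-3*t), 15*t^2*exp(-3*t)/2 - 8*t*exp(-3*t), 9*t^2*exp(-3*t)/2 - 3*t*exp(-3*t)]
  [2*t*exp(-3*t), -5*t*exp(-3*t) + exp(-3*t), -3*t*exp(-3*t)]
  [-2*t^2*exp(-3*t) - 2*t*exp(-3*t), 5*t^2*exp(-3*t) + 3*t*exp(-3*t), 3*t^2*exp(-3*t) + 3*t*exp(-3*t) + exp(-3*t)]

Strategy: write A = P · J · P⁻¹ where J is a Jordan canonical form, so e^{tA} = P · e^{tJ} · P⁻¹, and e^{tJ} can be computed block-by-block.

A has Jordan form
J =
  [-3,  1,  0]
  [ 0, -3,  1]
  [ 0,  0, -3]
(up to reordering of blocks).

Per-block formulas:
  For a 3×3 Jordan block J_3(-3): exp(t · J_3(-3)) = e^(-3t)·(I + t·N + (t^2/2)·N^2), where N is the 3×3 nilpotent shift.

After assembling e^{tJ} and conjugating by P, we get:

e^{tA} =
  [-3*t^2*exp(-3*t) + 2*t*exp(-3*t) + exp(-3*t), 15*t^2*exp(-3*t)/2 - 8*t*exp(-3*t), 9*t^2*exp(-3*t)/2 - 3*t*exp(-3*t)]
  [2*t*exp(-3*t), -5*t*exp(-3*t) + exp(-3*t), -3*t*exp(-3*t)]
  [-2*t^2*exp(-3*t) - 2*t*exp(-3*t), 5*t^2*exp(-3*t) + 3*t*exp(-3*t), 3*t^2*exp(-3*t) + 3*t*exp(-3*t) + exp(-3*t)]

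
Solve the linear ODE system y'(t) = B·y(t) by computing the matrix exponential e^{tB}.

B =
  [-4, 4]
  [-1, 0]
e^{tB} =
  [-2*t*exp(-2*t) + exp(-2*t), 4*t*exp(-2*t)]
  [-t*exp(-2*t), 2*t*exp(-2*t) + exp(-2*t)]

Strategy: write B = P · J · P⁻¹ where J is a Jordan canonical form, so e^{tB} = P · e^{tJ} · P⁻¹, and e^{tJ} can be computed block-by-block.

B has Jordan form
J =
  [-2,  1]
  [ 0, -2]
(up to reordering of blocks).

Per-block formulas:
  For a 2×2 Jordan block J_2(-2): exp(t · J_2(-2)) = e^(-2t)·(I + t·N), where N is the 2×2 nilpotent shift.

After assembling e^{tJ} and conjugating by P, we get:

e^{tB} =
  [-2*t*exp(-2*t) + exp(-2*t), 4*t*exp(-2*t)]
  [-t*exp(-2*t), 2*t*exp(-2*t) + exp(-2*t)]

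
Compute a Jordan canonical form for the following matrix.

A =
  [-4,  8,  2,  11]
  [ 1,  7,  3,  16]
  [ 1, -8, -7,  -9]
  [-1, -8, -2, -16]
J_2(-5) ⊕ J_2(-5)

The characteristic polynomial is
  det(x·I − A) = x^4 + 20*x^3 + 150*x^2 + 500*x + 625 = (x + 5)^4

Eigenvalues and multiplicities (the geometric multiplicity of λ is n − rank(A − λI), which equals the number of Jordan blocks for λ):
  λ = -5: algebraic multiplicity = 4, geometric multiplicity = 2

Determining the block sizes for each eigenvalue:
  λ = -5: with am = 4 and gm = 2, the partition is not yet determined (e.g. several partitions of 4 into 2 parts exist). Let N = A − (-5)·I. Computing rank(N^1) = 2, rank(N^2) = 0; the number of blocks of size ≥ j is rank(N^{j−1}) − rank(N^j), giving [2, 2]. So we have 2 block(s) of size 2 → block sizes [2, 2]

Assembling the blocks gives a Jordan form
J =
  [-5,  1,  0,  0]
  [ 0, -5,  0,  0]
  [ 0,  0, -5,  1]
  [ 0,  0,  0, -5]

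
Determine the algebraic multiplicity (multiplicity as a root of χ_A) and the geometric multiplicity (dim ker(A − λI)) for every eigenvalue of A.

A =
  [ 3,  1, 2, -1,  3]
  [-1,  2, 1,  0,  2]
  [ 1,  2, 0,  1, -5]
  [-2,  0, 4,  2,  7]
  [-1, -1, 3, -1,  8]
λ = 3: alg = 5, geom = 2

Step 1 — factor the characteristic polynomial to read off the algebraic multiplicities:
  χ_A(x) = (x - 3)^5

Step 2 — compute geometric multiplicities via the rank-nullity identity g(λ) = n − rank(A − λI):
  rank(A − (3)·I) = 3, so dim ker(A − (3)·I) = n − 3 = 2

Summary:
  λ = 3: algebraic multiplicity = 5, geometric multiplicity = 2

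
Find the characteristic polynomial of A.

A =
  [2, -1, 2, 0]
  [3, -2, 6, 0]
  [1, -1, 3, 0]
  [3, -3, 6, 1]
x^4 - 4*x^3 + 6*x^2 - 4*x + 1

Expanding det(x·I − A) (e.g. by cofactor expansion or by noting that A is similar to its Jordan form J, which has the same characteristic polynomial as A) gives
  χ_A(x) = x^4 - 4*x^3 + 6*x^2 - 4*x + 1
which factors as (x - 1)^4. The eigenvalues (with algebraic multiplicities) are λ = 1 with multiplicity 4.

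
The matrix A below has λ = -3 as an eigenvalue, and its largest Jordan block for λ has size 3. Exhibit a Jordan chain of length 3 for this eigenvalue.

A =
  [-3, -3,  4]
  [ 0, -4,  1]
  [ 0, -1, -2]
A Jordan chain for λ = -3 of length 3:
v_1 = (-1, 0, 0)ᵀ
v_2 = (-3, -1, -1)ᵀ
v_3 = (0, 1, 0)ᵀ

Let N = A − (-3)·I. We want v_3 with N^3 v_3 = 0 but N^2 v_3 ≠ 0; then v_{j-1} := N · v_j for j = 3, …, 2.

Pick v_3 = (0, 1, 0)ᵀ.
Then v_2 = N · v_3 = (-3, -1, -1)ᵀ.
Then v_1 = N · v_2 = (-1, 0, 0)ᵀ.

Sanity check: (A − (-3)·I) v_1 = (0, 0, 0)ᵀ = 0. ✓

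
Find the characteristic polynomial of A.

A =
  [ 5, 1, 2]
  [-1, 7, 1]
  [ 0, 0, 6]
x^3 - 18*x^2 + 108*x - 216

Expanding det(x·I − A) (e.g. by cofactor expansion or by noting that A is similar to its Jordan form J, which has the same characteristic polynomial as A) gives
  χ_A(x) = x^3 - 18*x^2 + 108*x - 216
which factors as (x - 6)^3. The eigenvalues (with algebraic multiplicities) are λ = 6 with multiplicity 3.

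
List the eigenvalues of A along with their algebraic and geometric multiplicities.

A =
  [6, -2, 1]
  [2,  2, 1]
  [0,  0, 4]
λ = 4: alg = 3, geom = 2

Step 1 — factor the characteristic polynomial to read off the algebraic multiplicities:
  χ_A(x) = (x - 4)^3

Step 2 — compute geometric multiplicities via the rank-nullity identity g(λ) = n − rank(A − λI):
  rank(A − (4)·I) = 1, so dim ker(A − (4)·I) = n − 1 = 2

Summary:
  λ = 4: algebraic multiplicity = 3, geometric multiplicity = 2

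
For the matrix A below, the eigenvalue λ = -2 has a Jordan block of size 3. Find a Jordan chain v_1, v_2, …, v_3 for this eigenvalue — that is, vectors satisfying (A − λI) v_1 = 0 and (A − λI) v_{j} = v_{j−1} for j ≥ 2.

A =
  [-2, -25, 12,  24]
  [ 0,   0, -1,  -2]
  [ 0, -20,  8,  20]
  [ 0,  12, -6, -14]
A Jordan chain for λ = -2 of length 3:
v_1 = (-2, 0, 0, 0)ᵀ
v_2 = (-25, 2, -20, 12)ᵀ
v_3 = (0, 1, 0, 0)ᵀ

Let N = A − (-2)·I. We want v_3 with N^3 v_3 = 0 but N^2 v_3 ≠ 0; then v_{j-1} := N · v_j for j = 3, …, 2.

Pick v_3 = (0, 1, 0, 0)ᵀ.
Then v_2 = N · v_3 = (-25, 2, -20, 12)ᵀ.
Then v_1 = N · v_2 = (-2, 0, 0, 0)ᵀ.

Sanity check: (A − (-2)·I) v_1 = (0, 0, 0, 0)ᵀ = 0. ✓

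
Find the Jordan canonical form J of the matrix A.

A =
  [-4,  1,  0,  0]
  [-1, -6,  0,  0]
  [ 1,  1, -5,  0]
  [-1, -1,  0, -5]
J_2(-5) ⊕ J_1(-5) ⊕ J_1(-5)

The characteristic polynomial is
  det(x·I − A) = x^4 + 20*x^3 + 150*x^2 + 500*x + 625 = (x + 5)^4

Eigenvalues and multiplicities (the geometric multiplicity of λ is n − rank(A − λI), which equals the number of Jordan blocks for λ):
  λ = -5: algebraic multiplicity = 4, geometric multiplicity = 3

Determining the block sizes for each eigenvalue:
  λ = -5: 3 blocks summing to 4 forces exactly one block of size 2 and the rest size 1 → block sizes [2, 1, 1]

Assembling the blocks gives a Jordan form
J =
  [-5,  1,  0,  0]
  [ 0, -5,  0,  0]
  [ 0,  0, -5,  0]
  [ 0,  0,  0, -5]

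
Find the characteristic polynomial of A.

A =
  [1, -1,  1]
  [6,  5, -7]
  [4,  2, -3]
x^3 - 3*x^2 + 3*x - 1

Expanding det(x·I − A) (e.g. by cofactor expansion or by noting that A is similar to its Jordan form J, which has the same characteristic polynomial as A) gives
  χ_A(x) = x^3 - 3*x^2 + 3*x - 1
which factors as (x - 1)^3. The eigenvalues (with algebraic multiplicities) are λ = 1 with multiplicity 3.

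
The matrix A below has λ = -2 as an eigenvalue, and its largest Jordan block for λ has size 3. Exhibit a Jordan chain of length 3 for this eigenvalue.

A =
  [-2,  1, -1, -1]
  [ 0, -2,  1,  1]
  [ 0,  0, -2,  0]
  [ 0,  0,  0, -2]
A Jordan chain for λ = -2 of length 3:
v_1 = (1, 0, 0, 0)ᵀ
v_2 = (-1, 1, 0, 0)ᵀ
v_3 = (0, 0, 1, 0)ᵀ

Let N = A − (-2)·I. We want v_3 with N^3 v_3 = 0 but N^2 v_3 ≠ 0; then v_{j-1} := N · v_j for j = 3, …, 2.

Pick v_3 = (0, 0, 1, 0)ᵀ.
Then v_2 = N · v_3 = (-1, 1, 0, 0)ᵀ.
Then v_1 = N · v_2 = (1, 0, 0, 0)ᵀ.

Sanity check: (A − (-2)·I) v_1 = (0, 0, 0, 0)ᵀ = 0. ✓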